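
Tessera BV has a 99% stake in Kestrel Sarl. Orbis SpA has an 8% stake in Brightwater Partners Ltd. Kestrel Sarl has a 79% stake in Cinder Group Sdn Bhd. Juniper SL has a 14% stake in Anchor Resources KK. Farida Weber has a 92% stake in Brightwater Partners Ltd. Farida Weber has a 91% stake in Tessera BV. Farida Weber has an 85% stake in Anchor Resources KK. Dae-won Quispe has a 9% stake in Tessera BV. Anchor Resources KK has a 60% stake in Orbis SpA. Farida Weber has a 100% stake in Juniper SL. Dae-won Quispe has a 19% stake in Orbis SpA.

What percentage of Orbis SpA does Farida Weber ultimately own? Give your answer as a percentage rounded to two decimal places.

59.40%

Farida reaches Orbis along 2 paths.
Via Anchor: 85% × 60% = 51%.
Via Juniper → Anchor: 100% × 14% × 60% = 8.4%.
Total: 51% + 8.4% = 59.4%.
Rounded: 59.40%.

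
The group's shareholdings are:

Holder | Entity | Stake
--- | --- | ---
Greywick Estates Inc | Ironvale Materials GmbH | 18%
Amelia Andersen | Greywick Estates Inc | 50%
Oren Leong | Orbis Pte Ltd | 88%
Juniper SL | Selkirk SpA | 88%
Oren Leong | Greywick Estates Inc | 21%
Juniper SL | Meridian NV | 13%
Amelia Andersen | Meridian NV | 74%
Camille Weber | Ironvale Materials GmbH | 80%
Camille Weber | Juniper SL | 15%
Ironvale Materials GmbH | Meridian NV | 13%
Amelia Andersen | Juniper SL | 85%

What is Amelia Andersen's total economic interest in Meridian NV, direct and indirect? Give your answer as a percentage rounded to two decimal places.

86.22%

Amelia reaches Meridian along 3 paths.
Direct stake: 74% = 74%.
Via Greywick → Ironvale: 50% × 18% × 13% = 1.17%.
Via Juniper: 85% × 13% = 11.05%.
Total: 74% + 1.17% + 11.05% = 86.22%.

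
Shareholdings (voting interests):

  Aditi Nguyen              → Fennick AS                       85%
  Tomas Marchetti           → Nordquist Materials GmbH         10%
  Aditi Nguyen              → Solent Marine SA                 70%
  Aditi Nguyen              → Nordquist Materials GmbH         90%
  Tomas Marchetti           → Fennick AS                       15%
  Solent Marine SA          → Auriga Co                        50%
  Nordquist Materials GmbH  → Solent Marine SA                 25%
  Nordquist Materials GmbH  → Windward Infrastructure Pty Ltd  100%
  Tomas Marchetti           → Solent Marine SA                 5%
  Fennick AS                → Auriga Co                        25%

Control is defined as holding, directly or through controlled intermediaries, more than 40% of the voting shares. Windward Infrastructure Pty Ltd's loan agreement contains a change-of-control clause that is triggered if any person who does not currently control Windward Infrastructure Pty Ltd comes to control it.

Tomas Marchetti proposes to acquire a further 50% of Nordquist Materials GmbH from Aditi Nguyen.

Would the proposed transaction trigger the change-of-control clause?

The purchase adds only to Tomas's holdings (Aditi's stake shrinks), so Tomas is the only person who could newly come to control Windward.
Tomas's largest direct stake is 15% in Fennick, which does not meet the threshold, so Tomas controls no company.
Neither Tomas nor any entity Tomas controls holds any voting interest in Windward.
So before the transaction, Tomas does not control Windward.
After the purchase, Tomas's direct stake in Nordquist rises to 10% + 50% = 60%, and Aditi's stake falls to 40%.
Tomas holds 60% of Nordquist, so Tomas controls Nordquist.
Nordquist holds 100% of Windward, so Tomas controls Windward.
Tomas did not control Windward before and does after, so the clause is triggered.

Yes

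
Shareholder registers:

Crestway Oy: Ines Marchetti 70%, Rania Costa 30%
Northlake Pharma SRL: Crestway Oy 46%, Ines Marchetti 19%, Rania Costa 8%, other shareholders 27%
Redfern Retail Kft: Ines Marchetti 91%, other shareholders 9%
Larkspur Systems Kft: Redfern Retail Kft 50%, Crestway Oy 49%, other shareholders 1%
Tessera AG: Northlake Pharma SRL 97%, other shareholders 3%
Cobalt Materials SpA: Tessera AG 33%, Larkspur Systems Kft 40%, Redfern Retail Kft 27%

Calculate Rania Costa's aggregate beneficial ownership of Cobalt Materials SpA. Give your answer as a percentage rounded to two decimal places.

12.86%

Rania reaches Cobalt along 3 paths.
Via Crestway → Northlake → Tessera: 30% × 46% × 97% × 33% = 4.41738%.
Via Northlake → Tessera: 8% × 97% × 33% = 2.5608%.
Via Crestway → Larkspur: 30% × 49% × 40% = 5.88%.
Total: 4.41738% + 2.5608% + 5.88% = 12.85818%.
Rounded: 12.86%.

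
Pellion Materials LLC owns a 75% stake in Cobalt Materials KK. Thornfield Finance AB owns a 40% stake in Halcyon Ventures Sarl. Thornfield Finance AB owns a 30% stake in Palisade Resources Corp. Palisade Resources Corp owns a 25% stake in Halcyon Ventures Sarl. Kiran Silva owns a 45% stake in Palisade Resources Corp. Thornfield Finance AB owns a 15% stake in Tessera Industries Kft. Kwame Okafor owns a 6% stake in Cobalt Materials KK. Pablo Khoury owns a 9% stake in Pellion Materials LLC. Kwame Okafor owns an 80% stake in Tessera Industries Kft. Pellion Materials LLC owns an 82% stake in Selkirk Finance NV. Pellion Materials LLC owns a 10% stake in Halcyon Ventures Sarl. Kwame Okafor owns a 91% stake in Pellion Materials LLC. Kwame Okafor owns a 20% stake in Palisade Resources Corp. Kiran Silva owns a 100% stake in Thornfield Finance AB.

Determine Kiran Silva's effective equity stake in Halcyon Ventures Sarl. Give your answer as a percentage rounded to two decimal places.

58.75%

Kiran reaches Halcyon along 3 paths.
Via Palisade: 45% × 25% = 11.25%.
Via Thornfield → Palisade: 100% × 30% × 25% = 7.5%.
Via Thornfield: 100% × 40% = 40%.
Total: 11.25% + 7.5% + 40% = 58.75%.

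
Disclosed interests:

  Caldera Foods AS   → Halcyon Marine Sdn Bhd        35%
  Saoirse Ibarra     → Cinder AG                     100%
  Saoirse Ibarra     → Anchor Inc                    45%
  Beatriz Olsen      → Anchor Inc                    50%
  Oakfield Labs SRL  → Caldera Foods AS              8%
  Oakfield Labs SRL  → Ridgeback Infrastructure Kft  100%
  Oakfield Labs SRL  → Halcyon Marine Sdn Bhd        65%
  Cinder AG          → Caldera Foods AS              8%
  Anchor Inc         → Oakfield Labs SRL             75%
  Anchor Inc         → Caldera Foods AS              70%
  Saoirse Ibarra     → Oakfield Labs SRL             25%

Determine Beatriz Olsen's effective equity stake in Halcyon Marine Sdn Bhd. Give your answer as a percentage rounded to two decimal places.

37.68%

Beatriz reaches Halcyon along 3 paths.
Via Anchor → Oakfield → Caldera: 50% × 75% × 8% × 35% = 1.05%.
Via Anchor → Caldera: 50% × 70% × 35% = 12.25%.
Via Anchor → Oakfield: 50% × 75% × 65% = 24.375%.
Total: 1.05% + 12.25% + 24.375% = 37.675%.
Rounded: 37.68%.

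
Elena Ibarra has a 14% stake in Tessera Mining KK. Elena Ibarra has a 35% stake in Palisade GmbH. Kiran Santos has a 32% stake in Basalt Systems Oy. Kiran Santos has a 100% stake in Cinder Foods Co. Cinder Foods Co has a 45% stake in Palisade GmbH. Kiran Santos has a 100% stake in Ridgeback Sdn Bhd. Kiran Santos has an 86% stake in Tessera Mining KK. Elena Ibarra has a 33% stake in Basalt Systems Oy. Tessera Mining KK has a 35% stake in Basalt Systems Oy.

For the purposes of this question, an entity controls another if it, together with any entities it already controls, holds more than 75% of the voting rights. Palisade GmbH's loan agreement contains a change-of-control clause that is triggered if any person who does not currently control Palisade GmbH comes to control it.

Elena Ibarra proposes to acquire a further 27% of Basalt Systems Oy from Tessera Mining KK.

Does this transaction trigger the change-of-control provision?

The purchase adds only to Elena's holdings (Tessera's stake shrinks), so Elena is the only person who could newly come to control Palisade.
Elena's largest direct stake is 35% in Palisade, which does not meet the threshold, so Elena controls no company.
In Palisade, Elena's side holds only 35%, not > 75%.
So before the transaction, Elena does not control Palisade.
After the purchase, Elena's direct stake in Basalt rises to 33% + 27% = 60%, and Tessera's stake falls to 8%.
Elena's side now holds 60% of Basalt, not > 75%, so Elena still does not control Basalt.
After the transaction, Elena's side holds 35% of Palisade, not > 75%, so Elena still does not control Palisade.
No new person acquires control, so the clause is not triggered.

No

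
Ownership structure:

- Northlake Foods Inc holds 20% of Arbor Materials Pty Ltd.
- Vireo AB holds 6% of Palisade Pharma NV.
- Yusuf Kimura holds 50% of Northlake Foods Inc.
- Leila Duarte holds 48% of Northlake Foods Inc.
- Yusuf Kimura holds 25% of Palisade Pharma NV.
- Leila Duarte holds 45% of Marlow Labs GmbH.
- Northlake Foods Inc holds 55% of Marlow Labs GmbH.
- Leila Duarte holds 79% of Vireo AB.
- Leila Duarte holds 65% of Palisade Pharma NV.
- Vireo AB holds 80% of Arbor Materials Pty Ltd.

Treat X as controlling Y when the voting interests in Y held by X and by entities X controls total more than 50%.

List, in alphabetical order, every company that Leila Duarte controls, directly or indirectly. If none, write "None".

Leila holds 79% of Vireo, so Leila controls Vireo.
Leila and Vireo together hold 65% + 6% = 71% of Palisade, so Leila controls Palisade.
Vireo holds 80% of Arbor, so Leila controls Arbor.
No other company's threshold is met.

Arbor Materials Pty Ltd, Palisade Pharma NV, Vireo AB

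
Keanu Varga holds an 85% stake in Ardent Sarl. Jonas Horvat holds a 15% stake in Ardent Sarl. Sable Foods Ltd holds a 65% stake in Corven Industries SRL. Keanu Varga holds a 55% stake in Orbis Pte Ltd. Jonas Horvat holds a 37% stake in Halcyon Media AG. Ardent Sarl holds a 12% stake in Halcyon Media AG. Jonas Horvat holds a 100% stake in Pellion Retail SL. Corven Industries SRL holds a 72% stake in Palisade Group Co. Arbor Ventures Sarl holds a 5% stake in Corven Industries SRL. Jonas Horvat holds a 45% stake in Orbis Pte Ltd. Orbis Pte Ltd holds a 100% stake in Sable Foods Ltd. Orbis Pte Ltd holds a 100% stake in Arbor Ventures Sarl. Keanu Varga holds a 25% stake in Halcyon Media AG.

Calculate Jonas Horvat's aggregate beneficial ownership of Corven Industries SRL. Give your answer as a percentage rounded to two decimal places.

31.50%

Jonas reaches Corven along 2 paths.
Via Orbis → Sable: 45% × 100% × 65% = 29.25%.
Via Orbis → Arbor: 45% × 100% × 5% = 2.25%.
Total: 29.25% + 2.25% = 31.5%.
Rounded: 31.50%.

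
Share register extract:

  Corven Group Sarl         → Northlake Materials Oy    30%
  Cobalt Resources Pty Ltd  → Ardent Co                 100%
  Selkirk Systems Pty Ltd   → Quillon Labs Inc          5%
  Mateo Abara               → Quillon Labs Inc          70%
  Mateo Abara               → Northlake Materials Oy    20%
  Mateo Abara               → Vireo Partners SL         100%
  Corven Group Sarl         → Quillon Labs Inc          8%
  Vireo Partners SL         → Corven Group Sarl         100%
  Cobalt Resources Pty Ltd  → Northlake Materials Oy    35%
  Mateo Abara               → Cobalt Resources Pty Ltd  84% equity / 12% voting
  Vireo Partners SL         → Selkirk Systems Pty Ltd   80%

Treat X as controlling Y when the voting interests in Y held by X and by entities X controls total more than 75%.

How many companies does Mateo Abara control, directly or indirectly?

Mateo holds 100% of Vireo, so Mateo controls Vireo.
Vireo holds 100% of Corven, so Mateo controls Corven.
Vireo holds 80% of Selkirk, so Mateo controls Selkirk.
Selkirk and Mateo and Corven together hold 5% + 70% + 8% = 83% of Quillon, so Mateo controls Quillon.
No other company's threshold is met.
Mateo controls 4 companies.

4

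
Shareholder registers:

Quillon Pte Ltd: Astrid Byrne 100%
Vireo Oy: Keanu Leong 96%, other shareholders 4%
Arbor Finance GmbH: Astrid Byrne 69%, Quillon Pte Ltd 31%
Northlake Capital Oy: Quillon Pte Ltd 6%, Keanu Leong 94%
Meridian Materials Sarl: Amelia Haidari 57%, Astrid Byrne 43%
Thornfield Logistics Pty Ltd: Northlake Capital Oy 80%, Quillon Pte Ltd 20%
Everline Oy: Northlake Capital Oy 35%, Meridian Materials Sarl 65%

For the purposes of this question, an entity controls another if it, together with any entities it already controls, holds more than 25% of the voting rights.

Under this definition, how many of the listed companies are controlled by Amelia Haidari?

Amelia holds 57% of Meridian, so Amelia controls Meridian.
Meridian holds 65% of Everline, so Amelia controls Everline.
No other company's threshold is met.
Amelia controls 2 companies.

2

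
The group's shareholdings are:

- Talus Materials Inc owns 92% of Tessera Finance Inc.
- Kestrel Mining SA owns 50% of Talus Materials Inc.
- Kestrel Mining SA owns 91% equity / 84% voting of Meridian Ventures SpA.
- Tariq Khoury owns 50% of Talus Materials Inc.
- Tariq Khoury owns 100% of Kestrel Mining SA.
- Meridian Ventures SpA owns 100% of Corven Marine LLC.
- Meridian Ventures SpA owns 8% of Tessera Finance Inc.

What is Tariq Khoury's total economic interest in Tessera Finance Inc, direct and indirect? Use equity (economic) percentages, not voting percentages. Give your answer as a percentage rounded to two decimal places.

99.28%

Tariq reaches Tessera along 3 paths.
Via Kestrel → Meridian: 100% × 91% × 8% = 7.28%.
Via Kestrel → Talus: 100% × 50% × 92% = 46%.
Via Talus: 50% × 92% = 46%.
Total: 7.28% + 46% + 46% = 99.28%.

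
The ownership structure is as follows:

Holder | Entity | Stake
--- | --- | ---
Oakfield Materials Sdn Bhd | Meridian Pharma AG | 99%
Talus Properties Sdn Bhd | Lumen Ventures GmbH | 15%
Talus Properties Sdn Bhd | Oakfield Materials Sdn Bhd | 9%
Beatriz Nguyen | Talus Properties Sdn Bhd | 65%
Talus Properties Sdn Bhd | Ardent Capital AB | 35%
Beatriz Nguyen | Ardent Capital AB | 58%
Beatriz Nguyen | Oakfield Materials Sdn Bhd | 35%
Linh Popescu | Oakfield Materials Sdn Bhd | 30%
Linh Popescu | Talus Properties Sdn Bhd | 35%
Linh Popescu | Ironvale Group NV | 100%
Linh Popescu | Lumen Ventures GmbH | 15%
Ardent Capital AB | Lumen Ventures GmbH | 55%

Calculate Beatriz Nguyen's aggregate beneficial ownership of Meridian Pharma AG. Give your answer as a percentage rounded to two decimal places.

Beatriz reaches Meridian along 2 paths.
Via Talus → Oakfield: 65% × 9% × 99% = 5.7915%.
Via Oakfield: 35% × 99% = 34.65%.
Total: 5.7915% + 34.65% = 40.4415%.
Rounded: 40.44%.

40.44%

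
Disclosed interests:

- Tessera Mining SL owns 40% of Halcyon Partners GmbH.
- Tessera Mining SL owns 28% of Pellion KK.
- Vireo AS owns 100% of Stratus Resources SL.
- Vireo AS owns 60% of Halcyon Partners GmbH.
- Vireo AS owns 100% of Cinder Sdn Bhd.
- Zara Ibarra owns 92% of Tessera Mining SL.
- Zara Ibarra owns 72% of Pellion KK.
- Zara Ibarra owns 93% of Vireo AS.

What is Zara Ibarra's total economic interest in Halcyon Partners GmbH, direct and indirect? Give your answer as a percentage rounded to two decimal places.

Zara reaches Halcyon along 2 paths.
Via Tessera: 92% × 40% = 36.8%.
Via Vireo: 93% × 60% = 55.8%.
Total: 36.8% + 55.8% = 92.6%.
Rounded: 92.60%.

92.60%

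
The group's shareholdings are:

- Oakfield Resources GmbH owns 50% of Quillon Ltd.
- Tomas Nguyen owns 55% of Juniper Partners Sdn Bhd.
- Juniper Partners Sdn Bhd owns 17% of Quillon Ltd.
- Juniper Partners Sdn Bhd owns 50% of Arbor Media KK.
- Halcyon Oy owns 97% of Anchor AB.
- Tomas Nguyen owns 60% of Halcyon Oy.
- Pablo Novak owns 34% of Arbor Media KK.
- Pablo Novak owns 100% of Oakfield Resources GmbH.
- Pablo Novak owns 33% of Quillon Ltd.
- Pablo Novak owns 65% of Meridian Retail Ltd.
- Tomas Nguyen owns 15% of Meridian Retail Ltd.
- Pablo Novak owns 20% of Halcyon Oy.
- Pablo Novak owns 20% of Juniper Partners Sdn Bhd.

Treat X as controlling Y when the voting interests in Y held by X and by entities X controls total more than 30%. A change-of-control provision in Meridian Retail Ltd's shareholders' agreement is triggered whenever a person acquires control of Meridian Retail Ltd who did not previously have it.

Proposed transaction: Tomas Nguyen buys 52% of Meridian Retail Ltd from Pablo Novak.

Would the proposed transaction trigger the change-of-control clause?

The purchase adds only to Tomas's holdings (Pablo's stake shrinks), so Tomas is the only person who could newly come to control Meridian.
Tomas holds 55% of Juniper, so Tomas controls Juniper.
Juniper holds 50% of Arbor, so Tomas controls Arbor.
Tomas holds 60% of Halcyon, so Tomas controls Halcyon.
Halcyon holds 97% of Anchor, so Tomas controls Anchor.
In Meridian, Tomas's side holds only 15%, not > 30%.
So before the transaction, Tomas does not control Meridian.
After the purchase, Tomas's direct stake in Meridian rises to 15% + 52% = 67%, and Pablo's stake falls to 13%.
Tomas holds 67% of Meridian, so Tomas controls Meridian.
Tomas did not control Meridian before and does after, so the clause is triggered.

Yes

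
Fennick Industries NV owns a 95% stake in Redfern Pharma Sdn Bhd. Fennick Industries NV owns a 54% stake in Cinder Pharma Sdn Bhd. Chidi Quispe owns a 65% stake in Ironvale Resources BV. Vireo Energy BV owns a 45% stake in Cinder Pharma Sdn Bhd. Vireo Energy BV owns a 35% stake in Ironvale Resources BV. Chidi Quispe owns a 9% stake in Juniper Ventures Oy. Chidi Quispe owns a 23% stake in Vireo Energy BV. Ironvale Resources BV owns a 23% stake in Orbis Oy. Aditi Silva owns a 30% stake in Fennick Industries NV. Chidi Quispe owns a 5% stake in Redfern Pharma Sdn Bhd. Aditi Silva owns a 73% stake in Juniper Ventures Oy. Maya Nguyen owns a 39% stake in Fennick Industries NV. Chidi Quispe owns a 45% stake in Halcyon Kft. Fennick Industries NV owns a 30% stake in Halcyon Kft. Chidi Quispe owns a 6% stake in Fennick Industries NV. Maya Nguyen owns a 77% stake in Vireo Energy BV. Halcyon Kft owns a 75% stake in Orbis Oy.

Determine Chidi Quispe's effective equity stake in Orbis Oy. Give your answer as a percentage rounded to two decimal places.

51.90%

Chidi reaches Orbis along 4 paths.
Via Ironvale: 65% × 23% = 14.95%.
Via Vireo → Ironvale: 23% × 35% × 23% = 1.8515%.
Via Fennick → Halcyon: 6% × 30% × 75% = 1.35%.
Via Halcyon: 45% × 75% = 33.75%.
Total: 14.95% + 1.8515% + 1.35% + 33.75% = 51.9015%.
Rounded: 51.90%.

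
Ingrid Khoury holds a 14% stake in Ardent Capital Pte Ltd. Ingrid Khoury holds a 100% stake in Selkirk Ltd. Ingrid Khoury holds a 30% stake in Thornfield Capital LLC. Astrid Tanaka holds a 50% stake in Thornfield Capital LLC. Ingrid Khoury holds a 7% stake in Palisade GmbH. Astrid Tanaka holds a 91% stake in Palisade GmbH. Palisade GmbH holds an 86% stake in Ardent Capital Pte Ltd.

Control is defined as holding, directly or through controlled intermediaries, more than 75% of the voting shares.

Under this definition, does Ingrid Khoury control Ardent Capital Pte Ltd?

Ingrid holds 100% of Selkirk, so Ingrid controls Selkirk.
In Ardent, Ingrid's side holds only 14%, not > 75%.
So Ingrid does not control Ardent.

No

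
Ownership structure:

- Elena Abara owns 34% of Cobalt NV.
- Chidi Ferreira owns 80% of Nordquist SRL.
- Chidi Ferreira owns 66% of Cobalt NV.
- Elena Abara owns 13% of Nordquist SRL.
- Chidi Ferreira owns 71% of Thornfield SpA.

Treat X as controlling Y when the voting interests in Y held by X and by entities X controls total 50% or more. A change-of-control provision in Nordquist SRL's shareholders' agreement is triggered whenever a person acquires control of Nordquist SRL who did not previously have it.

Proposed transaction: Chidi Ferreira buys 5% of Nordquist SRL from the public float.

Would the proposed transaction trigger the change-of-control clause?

The purchase changes only Chidi's holdings, so Chidi is the only person who could newly come to control Nordquist.
Chidi holds 80% of Nordquist, so Chidi controls Nordquist.
So Chidi already controls Nordquist before the transaction.
After the purchase, Chidi's direct stake in Nordquist rises to 80% + 5% = 85%.
Chidi controlled Nordquist already, so this is not a new person acquiring control; every other person's position is unchanged or reduced.
No new person acquires control, so the clause is not triggered.

No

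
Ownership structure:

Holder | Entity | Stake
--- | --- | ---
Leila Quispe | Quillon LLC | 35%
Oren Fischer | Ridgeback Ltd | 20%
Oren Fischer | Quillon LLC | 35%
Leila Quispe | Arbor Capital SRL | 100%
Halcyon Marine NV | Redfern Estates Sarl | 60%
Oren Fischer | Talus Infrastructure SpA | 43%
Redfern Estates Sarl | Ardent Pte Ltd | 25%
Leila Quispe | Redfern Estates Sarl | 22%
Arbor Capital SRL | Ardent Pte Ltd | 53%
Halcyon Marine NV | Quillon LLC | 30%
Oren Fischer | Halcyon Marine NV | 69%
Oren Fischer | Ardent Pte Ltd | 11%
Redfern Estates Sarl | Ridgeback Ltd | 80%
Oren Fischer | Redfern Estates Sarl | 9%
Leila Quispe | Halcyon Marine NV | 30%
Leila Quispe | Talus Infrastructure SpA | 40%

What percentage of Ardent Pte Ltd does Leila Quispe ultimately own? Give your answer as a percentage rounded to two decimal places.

Leila reaches Ardent along 3 paths.
Via Arbor: 100% × 53% = 53%.
Via Halcyon → Redfern: 30% × 60% × 25% = 4.5%.
Via Redfern: 22% × 25% = 5.5%.
Total: 53% + 4.5% + 5.5% = 63%.
Rounded: 63.00%.

63.00%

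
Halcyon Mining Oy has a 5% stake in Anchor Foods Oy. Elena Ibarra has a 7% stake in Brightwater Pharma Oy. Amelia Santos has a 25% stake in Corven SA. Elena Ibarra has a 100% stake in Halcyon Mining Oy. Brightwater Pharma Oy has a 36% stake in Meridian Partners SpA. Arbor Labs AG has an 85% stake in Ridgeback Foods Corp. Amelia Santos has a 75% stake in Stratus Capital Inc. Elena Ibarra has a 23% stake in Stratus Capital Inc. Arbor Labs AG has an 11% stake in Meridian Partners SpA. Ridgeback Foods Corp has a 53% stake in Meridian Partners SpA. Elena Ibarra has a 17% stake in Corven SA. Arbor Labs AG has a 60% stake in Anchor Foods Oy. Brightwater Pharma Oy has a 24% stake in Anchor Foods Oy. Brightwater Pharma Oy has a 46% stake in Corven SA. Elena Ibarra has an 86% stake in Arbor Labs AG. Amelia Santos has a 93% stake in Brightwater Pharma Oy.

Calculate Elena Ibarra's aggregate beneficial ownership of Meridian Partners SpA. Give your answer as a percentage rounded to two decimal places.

Elena reaches Meridian along 3 paths.
Via Arbor → Ridgeback: 86% × 85% × 53% = 38.743%.
Via Brightwater: 7% × 36% = 2.52%.
Via Arbor: 86% × 11% = 9.46%.
Total: 38.743% + 2.52% + 9.46% = 50.723%.
Rounded: 50.72%.

50.72%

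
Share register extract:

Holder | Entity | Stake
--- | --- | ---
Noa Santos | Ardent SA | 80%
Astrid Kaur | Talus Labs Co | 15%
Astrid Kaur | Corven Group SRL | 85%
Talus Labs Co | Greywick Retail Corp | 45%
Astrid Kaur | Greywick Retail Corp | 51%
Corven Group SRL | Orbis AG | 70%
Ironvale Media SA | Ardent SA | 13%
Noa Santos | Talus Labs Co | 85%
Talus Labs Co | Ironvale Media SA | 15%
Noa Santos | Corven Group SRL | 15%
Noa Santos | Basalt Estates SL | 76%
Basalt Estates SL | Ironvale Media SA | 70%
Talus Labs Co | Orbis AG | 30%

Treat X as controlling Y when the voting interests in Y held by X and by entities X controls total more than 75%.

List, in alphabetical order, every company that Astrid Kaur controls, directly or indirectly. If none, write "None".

Astrid holds 85% of Corven, so Astrid controls Corven.
No other company's threshold is met.

Corven Group SRL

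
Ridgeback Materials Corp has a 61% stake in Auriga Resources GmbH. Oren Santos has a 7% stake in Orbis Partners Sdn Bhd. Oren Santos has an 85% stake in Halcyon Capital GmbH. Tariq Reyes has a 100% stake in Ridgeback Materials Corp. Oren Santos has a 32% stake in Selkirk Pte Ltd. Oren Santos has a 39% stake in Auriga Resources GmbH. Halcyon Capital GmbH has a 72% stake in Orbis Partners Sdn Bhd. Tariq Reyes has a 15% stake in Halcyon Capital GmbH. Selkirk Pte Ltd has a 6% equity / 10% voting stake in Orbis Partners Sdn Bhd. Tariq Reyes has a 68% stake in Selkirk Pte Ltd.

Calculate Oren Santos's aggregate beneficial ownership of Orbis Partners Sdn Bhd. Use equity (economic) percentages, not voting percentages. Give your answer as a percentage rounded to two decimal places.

Oren reaches Orbis along 3 paths.
Via Selkirk: 32% × 6% = 1.92%.
Via Halcyon: 85% × 72% = 61.2%.
Direct stake: 7% = 7%.
Total: 1.92% + 61.2% + 7% = 70.12%.

70.12%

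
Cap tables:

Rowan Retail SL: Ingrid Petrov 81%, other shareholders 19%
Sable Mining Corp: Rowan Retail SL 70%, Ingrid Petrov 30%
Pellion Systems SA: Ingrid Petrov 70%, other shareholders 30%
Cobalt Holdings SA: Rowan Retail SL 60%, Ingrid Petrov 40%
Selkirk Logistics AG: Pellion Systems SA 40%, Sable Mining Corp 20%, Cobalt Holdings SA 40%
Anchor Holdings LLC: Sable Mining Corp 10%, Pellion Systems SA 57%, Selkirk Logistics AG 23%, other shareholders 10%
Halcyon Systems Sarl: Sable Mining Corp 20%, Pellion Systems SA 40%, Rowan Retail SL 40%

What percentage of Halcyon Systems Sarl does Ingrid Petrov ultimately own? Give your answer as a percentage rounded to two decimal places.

Ingrid reaches Halcyon along 4 paths.
Via Rowan → Sable: 81% × 70% × 20% = 11.34%.
Via Sable: 30% × 20% = 6%.
Via Pellion: 70% × 40% = 28%.
Via Rowan: 81% × 40% = 32.4%.
Total: 11.34% + 6% + 28% + 32.4% = 77.74%.

77.74%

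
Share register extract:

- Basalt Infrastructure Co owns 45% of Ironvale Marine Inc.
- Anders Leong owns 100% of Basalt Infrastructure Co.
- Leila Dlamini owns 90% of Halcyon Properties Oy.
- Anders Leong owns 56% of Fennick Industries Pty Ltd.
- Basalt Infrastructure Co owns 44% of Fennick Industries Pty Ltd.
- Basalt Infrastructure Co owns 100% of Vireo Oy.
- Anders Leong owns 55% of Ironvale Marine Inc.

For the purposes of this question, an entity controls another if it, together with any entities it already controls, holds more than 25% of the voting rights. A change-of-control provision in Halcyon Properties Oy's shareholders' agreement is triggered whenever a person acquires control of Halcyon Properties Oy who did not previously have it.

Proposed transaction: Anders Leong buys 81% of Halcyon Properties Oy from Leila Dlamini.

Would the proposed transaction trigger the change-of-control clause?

Yes

The purchase adds only to Anders's holdings (Leila's stake shrinks), so Anders is the only person who could newly come to control Halcyon.
Anders holds 100% of Basalt, so Anders controls Basalt.
Basalt and Anders together hold 45% + 55% = 100% of Ironvale, so Anders controls Ironvale.
Basalt holds 100% of Vireo, so Anders controls Vireo.
Basalt and Anders together hold 44% + 56% = 100% of Fennick, so Anders controls Fennick.
Neither Anders nor any entity Anders controls holds any voting interest in Halcyon.
So before the transaction, Anders does not control Halcyon.
After the purchase, Anders holds 81% of Halcyon directly, and Leila's stake falls to 9%.
Anders holds 81% of Halcyon, so Anders controls Halcyon.
Anders did not control Halcyon before and does after, so the clause is triggered.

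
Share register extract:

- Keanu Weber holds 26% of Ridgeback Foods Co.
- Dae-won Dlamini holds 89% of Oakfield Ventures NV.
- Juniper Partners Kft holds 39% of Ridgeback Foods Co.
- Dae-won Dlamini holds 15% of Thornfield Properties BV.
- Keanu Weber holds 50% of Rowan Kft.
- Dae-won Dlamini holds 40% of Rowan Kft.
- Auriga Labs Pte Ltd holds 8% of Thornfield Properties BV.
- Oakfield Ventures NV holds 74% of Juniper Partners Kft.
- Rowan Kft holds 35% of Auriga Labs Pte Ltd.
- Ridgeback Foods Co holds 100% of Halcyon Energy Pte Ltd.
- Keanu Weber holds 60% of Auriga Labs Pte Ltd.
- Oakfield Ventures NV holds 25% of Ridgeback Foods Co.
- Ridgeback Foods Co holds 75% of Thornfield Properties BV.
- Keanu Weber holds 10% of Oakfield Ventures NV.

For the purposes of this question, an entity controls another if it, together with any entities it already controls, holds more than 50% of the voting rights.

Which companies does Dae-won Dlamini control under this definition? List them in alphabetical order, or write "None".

Halcyon Energy Pte Ltd, Juniper Partners Kft, Oakfield Ventures NV, Ridgeback Foods Co, Thornfield Properties BV

Dae-won holds 89% of Oakfield, so Dae-won controls Oakfield.
Oakfield holds 74% of Juniper, so Dae-won controls Juniper.
Juniper and Oakfield together hold 39% + 25% = 64% of Ridgeback, so Dae-won controls Ridgeback.
Dae-won and Ridgeback together hold 15% + 75% = 90% of Thornfield, so Dae-won controls Thornfield.
Ridgeback holds 100% of Halcyon, so Dae-won controls Halcyon.
No other company's threshold is met.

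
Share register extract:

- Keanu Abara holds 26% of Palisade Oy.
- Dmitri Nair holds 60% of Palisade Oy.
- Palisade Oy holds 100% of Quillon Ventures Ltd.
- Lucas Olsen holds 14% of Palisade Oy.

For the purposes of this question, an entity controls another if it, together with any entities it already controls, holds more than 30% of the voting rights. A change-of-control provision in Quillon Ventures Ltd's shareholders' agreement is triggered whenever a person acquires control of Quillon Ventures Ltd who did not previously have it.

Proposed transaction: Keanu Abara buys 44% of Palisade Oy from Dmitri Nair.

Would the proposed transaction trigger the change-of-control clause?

Yes

The purchase adds only to Keanu's holdings (Dmitri's stake shrinks), so Keanu is the only person who could newly come to control Quillon.
Keanu's largest direct stake is 26% in Palisade, which does not meet the threshold, so Keanu controls no company.
Neither Keanu nor any entity Keanu controls holds any voting interest in Quillon.
So before the transaction, Keanu does not control Quillon.
After the purchase, Keanu's direct stake in Palisade rises to 26% + 44% = 70%, and Dmitri's stake falls to 16%.
Keanu holds 70% of Palisade, so Keanu controls Palisade.
Palisade holds 100% of Quillon, so Keanu controls Quillon.
Keanu did not control Quillon before and does after, so the clause is triggered.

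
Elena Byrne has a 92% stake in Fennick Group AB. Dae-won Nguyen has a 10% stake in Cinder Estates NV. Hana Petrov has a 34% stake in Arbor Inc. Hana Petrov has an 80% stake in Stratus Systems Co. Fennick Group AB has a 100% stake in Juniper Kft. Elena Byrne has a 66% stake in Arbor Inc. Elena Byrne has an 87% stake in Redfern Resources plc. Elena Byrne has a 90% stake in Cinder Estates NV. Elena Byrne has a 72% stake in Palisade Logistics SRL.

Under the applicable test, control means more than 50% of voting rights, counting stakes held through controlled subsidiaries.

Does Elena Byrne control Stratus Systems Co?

Elena holds 92% of Fennick, so Elena controls Fennick.
Elena holds 66% of Arbor, so Elena controls Arbor.
Elena holds 90% of Cinder, so Elena controls Cinder.
Elena holds 87% of Redfern, so Elena controls Redfern.
Elena holds 72% of Palisade, so Elena controls Palisade.
Fennick holds 100% of Juniper, so Elena controls Juniper.
Neither Elena nor any entity Elena controls holds any voting interest in Stratus.
So Elena does not control Stratus.

No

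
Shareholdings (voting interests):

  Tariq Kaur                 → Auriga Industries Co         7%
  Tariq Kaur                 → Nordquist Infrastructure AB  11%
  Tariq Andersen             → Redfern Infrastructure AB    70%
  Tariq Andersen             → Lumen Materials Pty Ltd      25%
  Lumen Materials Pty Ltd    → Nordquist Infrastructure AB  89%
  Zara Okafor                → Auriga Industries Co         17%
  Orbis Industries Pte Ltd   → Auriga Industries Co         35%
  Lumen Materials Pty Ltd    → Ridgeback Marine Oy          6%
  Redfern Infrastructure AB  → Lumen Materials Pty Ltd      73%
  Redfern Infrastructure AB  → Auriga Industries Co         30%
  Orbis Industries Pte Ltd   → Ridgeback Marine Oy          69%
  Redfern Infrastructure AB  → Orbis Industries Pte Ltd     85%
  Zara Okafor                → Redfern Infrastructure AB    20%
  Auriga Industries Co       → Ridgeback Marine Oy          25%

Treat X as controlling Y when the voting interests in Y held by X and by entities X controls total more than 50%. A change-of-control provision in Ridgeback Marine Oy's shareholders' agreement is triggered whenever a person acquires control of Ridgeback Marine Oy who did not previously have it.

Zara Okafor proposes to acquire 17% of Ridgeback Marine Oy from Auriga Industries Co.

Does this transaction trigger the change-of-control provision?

The purchase adds only to Zara's holdings (Auriga's stake shrinks), so Zara is the only person who could newly come to control Ridgeback.
Zara's largest direct stake is 20% in Redfern, which does not meet the threshold, so Zara controls no company.
Neither Zara nor any entity Zara controls holds any voting interest in Ridgeback.
So before the transaction, Zara does not control Ridgeback.
After the purchase, Zara holds 17% of Ridgeback directly, and Auriga's stake falls to 8%.
After the transaction, Zara's side holds 17% of Ridgeback, not > 50%, so Zara still does not control Ridgeback.
No new person acquires control, so the clause is not triggered.

No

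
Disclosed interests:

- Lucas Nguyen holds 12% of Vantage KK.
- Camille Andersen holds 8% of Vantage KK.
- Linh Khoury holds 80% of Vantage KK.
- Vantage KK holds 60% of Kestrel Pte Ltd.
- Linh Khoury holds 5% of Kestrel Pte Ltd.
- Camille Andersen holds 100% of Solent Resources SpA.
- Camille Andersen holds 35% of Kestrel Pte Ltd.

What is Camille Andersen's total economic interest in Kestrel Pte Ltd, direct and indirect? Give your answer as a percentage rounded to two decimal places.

Camille reaches Kestrel along 2 paths.
Via Vantage: 8% × 60% = 4.8%.
Direct stake: 35% = 35%.
Total: 4.8% + 35% = 39.8%.
Rounded: 39.80%.

39.80%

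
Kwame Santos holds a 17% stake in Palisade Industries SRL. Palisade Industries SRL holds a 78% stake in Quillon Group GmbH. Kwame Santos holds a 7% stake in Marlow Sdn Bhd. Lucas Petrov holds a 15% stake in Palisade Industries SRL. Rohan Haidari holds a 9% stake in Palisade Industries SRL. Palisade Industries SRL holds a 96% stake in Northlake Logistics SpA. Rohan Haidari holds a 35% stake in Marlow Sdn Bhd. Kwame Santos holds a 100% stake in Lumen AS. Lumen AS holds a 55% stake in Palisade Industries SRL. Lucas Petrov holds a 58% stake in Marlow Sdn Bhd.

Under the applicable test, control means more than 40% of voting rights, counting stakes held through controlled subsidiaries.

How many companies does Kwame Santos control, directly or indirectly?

Kwame holds 100% of Lumen, so Kwame controls Lumen.
Kwame and Lumen together hold 17% + 55% = 72% of Palisade, so Kwame controls Palisade.
Palisade holds 78% of Quillon, so Kwame controls Quillon.
Palisade holds 96% of Northlake, so Kwame controls Northlake.
No other company's threshold is met.
Kwame controls 4 companies.

4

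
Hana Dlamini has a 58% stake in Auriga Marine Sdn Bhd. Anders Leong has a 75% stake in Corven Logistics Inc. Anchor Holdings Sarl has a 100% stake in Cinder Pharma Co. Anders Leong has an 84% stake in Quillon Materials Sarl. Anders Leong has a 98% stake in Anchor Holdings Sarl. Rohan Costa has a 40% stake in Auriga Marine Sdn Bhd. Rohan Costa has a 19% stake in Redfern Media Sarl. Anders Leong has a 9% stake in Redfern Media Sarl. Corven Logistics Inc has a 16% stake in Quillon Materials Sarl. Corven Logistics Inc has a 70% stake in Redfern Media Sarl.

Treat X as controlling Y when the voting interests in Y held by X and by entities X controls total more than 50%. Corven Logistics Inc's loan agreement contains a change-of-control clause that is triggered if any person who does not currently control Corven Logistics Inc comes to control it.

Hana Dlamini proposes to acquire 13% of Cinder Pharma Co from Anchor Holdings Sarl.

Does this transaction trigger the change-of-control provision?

No

The purchase adds only to Hana's holdings (Anchor's stake shrinks), so Hana is the only person who could newly come to control Corven.
Hana holds 58% of Auriga, so Hana controls Auriga.
Neither Hana nor any entity Hana controls holds any voting interest in Corven.
So before the transaction, Hana does not control Corven.
After the purchase, Hana holds 13% of Cinder directly, and Anchor's stake falls to 87%.
Hana's side now holds 13% of Cinder, not > 50%, so Hana still does not control Cinder.
After the transaction, neither Hana nor any entity Hana controls holds a voting interest in Corven, so Hana still does not control it.
No new person acquires control, so the clause is not triggered.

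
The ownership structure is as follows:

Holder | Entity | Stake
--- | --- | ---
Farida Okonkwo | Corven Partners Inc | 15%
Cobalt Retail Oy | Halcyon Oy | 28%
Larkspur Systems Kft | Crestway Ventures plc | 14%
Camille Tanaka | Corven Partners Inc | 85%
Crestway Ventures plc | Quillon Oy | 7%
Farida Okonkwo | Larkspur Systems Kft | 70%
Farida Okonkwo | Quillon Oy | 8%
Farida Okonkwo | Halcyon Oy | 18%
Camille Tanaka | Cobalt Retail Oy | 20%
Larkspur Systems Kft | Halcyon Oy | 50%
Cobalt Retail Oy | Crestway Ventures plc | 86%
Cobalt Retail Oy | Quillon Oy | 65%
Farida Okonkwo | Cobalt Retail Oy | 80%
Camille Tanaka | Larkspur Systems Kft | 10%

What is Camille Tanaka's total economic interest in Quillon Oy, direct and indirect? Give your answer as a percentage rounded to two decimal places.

Camille reaches Quillon along 3 paths.
Via Cobalt: 20% × 65% = 13%.
Via Cobalt → Crestway: 20% × 86% × 7% = 1.204%.
Via Larkspur → Crestway: 10% × 14% × 7% = 0.098%.
Total: 13% + 1.204% + 0.098% = 14.302%.
Rounded: 14.30%.

14.30%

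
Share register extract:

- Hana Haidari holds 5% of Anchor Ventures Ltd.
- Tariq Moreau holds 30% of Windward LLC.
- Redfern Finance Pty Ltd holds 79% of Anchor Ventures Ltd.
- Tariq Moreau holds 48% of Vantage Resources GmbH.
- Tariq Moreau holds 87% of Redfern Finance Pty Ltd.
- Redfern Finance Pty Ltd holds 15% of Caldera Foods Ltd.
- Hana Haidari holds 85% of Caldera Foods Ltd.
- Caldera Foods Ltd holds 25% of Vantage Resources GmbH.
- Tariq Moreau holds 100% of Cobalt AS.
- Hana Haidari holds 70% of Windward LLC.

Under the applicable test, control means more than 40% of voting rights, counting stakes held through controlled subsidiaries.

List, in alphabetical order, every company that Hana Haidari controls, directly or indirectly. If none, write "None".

Caldera Foods Ltd, Windward LLC

Hana holds 70% of Windward, so Hana controls Windward.
Hana holds 85% of Caldera, so Hana controls Caldera.
No other company's threshold is met.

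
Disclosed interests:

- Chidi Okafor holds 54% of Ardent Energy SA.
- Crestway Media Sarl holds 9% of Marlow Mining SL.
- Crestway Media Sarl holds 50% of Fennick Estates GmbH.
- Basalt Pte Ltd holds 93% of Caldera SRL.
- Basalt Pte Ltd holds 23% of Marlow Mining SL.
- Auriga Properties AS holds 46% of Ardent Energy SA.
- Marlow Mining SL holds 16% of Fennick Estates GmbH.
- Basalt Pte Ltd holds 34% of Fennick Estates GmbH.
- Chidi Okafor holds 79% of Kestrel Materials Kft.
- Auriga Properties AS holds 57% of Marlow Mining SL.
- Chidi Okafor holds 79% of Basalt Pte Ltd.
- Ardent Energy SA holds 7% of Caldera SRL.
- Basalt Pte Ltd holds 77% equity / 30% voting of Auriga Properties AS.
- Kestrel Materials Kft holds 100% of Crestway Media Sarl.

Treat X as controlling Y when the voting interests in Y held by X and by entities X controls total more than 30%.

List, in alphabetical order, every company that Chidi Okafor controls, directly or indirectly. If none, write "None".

Chidi holds 79% of Basalt, so Chidi controls Basalt.
Chidi holds 79% of Kestrel, so Chidi controls Kestrel.
Kestrel holds 100% of Crestway, so Chidi controls Crestway.
Basalt and Crestway together hold 23% + 9% = 32% of Marlow, so Chidi controls Marlow.
Chidi holds 54% of Ardent, so Chidi controls Ardent.
Ardent and Basalt together hold 7% + 93% = 100% of Caldera, so Chidi controls Caldera.
Basalt and Marlow and Crestway together hold 34% + 16% + 50% = 100% of Fennick, so Chidi controls Fennick.
No other company's threshold is met.

Ardent Energy SA, Basalt Pte Ltd, Caldera SRL, Crestway Media Sarl, Fennick Estates GmbH, Kestrel Materials Kft, Marlow Mining SL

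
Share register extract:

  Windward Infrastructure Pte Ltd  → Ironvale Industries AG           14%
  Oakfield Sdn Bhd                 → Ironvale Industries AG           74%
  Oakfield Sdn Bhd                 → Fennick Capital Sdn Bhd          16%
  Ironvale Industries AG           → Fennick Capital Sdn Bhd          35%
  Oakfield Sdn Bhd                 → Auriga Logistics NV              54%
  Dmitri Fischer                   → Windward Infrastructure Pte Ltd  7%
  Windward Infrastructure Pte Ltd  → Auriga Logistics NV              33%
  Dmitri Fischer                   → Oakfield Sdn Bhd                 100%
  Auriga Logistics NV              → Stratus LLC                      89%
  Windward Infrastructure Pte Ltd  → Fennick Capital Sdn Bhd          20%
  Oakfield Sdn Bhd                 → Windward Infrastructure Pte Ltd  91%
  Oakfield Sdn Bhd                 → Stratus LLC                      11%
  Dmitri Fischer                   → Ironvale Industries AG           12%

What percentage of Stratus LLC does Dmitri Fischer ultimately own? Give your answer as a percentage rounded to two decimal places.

87.84%

Dmitri reaches Stratus along 4 paths.
Via Oakfield → Windward → Auriga: 100% × 91% × 33% × 89% = 26.7267%.
Via Windward → Auriga: 7% × 33% × 89% = 2.0559%.
Via Oakfield → Auriga: 100% × 54% × 89% = 48.06%.
Via Oakfield: 100% × 11% = 11%.
Total: 26.7267% + 2.0559% + 48.06% + 11% = 87.8426%.
Rounded: 87.84%.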